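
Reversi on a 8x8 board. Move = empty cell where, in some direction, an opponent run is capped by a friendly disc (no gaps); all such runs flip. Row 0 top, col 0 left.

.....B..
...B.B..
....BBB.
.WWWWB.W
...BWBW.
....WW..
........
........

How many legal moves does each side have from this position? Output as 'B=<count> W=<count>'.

Answer: B=10 W=11

Derivation:
-- B to move --
(2,0): no bracket -> illegal
(2,1): flips 1 -> legal
(2,2): no bracket -> illegal
(2,3): flips 2 -> legal
(2,7): no bracket -> illegal
(3,0): flips 4 -> legal
(3,6): no bracket -> illegal
(4,0): no bracket -> illegal
(4,1): no bracket -> illegal
(4,2): flips 1 -> legal
(4,7): flips 1 -> legal
(5,3): flips 1 -> legal
(5,6): no bracket -> illegal
(5,7): flips 1 -> legal
(6,3): flips 1 -> legal
(6,4): flips 3 -> legal
(6,5): flips 2 -> legal
(6,6): no bracket -> illegal
B mobility = 10
-- W to move --
(0,2): flips 3 -> legal
(0,3): no bracket -> illegal
(0,4): flips 2 -> legal
(0,6): flips 2 -> legal
(1,2): no bracket -> illegal
(1,4): flips 1 -> legal
(1,6): flips 1 -> legal
(1,7): flips 2 -> legal
(2,2): no bracket -> illegal
(2,3): no bracket -> illegal
(2,7): no bracket -> illegal
(3,6): flips 2 -> legal
(4,2): flips 1 -> legal
(5,2): flips 1 -> legal
(5,3): flips 1 -> legal
(5,6): flips 1 -> legal
W mobility = 11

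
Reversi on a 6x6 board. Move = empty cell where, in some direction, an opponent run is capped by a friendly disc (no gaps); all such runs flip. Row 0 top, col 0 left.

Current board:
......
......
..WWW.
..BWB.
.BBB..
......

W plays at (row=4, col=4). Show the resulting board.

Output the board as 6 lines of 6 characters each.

Place W at (4,4); scan 8 dirs for brackets.
Dir NW: first cell 'W' (not opp) -> no flip
Dir N: opp run (3,4) capped by W -> flip
Dir NE: first cell '.' (not opp) -> no flip
Dir W: opp run (4,3) (4,2) (4,1), next='.' -> no flip
Dir E: first cell '.' (not opp) -> no flip
Dir SW: first cell '.' (not opp) -> no flip
Dir S: first cell '.' (not opp) -> no flip
Dir SE: first cell '.' (not opp) -> no flip
All flips: (3,4)

Answer: ......
......
..WWW.
..BWW.
.BBBW.
......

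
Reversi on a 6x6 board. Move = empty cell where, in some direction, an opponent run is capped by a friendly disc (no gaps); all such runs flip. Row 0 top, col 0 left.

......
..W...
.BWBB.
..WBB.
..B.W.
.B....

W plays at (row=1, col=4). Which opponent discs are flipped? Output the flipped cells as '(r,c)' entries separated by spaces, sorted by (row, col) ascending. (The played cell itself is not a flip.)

Answer: (2,3) (2,4) (3,4)

Derivation:
Dir NW: first cell '.' (not opp) -> no flip
Dir N: first cell '.' (not opp) -> no flip
Dir NE: first cell '.' (not opp) -> no flip
Dir W: first cell '.' (not opp) -> no flip
Dir E: first cell '.' (not opp) -> no flip
Dir SW: opp run (2,3) capped by W -> flip
Dir S: opp run (2,4) (3,4) capped by W -> flip
Dir SE: first cell '.' (not opp) -> no flip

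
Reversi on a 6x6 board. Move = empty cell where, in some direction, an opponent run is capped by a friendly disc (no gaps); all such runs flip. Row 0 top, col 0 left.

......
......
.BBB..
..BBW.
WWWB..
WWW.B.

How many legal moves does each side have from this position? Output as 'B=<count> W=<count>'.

-- B to move --
(2,4): no bracket -> illegal
(2,5): flips 1 -> legal
(3,0): no bracket -> illegal
(3,1): no bracket -> illegal
(3,5): flips 1 -> legal
(4,4): no bracket -> illegal
(4,5): flips 1 -> legal
(5,3): no bracket -> illegal
B mobility = 3
-- W to move --
(1,0): no bracket -> illegal
(1,1): no bracket -> illegal
(1,2): flips 3 -> legal
(1,3): no bracket -> illegal
(1,4): flips 2 -> legal
(2,0): no bracket -> illegal
(2,4): flips 1 -> legal
(3,0): no bracket -> illegal
(3,1): flips 2 -> legal
(4,4): flips 1 -> legal
(4,5): no bracket -> illegal
(5,3): no bracket -> illegal
(5,5): no bracket -> illegal
W mobility = 5

Answer: B=3 W=5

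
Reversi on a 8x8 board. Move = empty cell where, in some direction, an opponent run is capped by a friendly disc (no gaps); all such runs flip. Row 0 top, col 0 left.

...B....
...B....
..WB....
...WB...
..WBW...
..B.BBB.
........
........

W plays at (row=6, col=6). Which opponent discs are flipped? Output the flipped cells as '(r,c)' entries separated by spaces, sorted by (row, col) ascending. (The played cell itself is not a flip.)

Answer: (5,5)

Derivation:
Dir NW: opp run (5,5) capped by W -> flip
Dir N: opp run (5,6), next='.' -> no flip
Dir NE: first cell '.' (not opp) -> no flip
Dir W: first cell '.' (not opp) -> no flip
Dir E: first cell '.' (not opp) -> no flip
Dir SW: first cell '.' (not opp) -> no flip
Dir S: first cell '.' (not opp) -> no flip
Dir SE: first cell '.' (not opp) -> no flip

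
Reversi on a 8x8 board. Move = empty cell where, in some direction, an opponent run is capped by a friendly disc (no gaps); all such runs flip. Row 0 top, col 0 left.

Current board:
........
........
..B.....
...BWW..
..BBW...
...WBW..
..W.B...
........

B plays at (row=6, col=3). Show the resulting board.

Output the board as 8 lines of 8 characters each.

Place B at (6,3); scan 8 dirs for brackets.
Dir NW: first cell '.' (not opp) -> no flip
Dir N: opp run (5,3) capped by B -> flip
Dir NE: first cell 'B' (not opp) -> no flip
Dir W: opp run (6,2), next='.' -> no flip
Dir E: first cell 'B' (not opp) -> no flip
Dir SW: first cell '.' (not opp) -> no flip
Dir S: first cell '.' (not opp) -> no flip
Dir SE: first cell '.' (not opp) -> no flip
All flips: (5,3)

Answer: ........
........
..B.....
...BWW..
..BBW...
...BBW..
..WBB...
........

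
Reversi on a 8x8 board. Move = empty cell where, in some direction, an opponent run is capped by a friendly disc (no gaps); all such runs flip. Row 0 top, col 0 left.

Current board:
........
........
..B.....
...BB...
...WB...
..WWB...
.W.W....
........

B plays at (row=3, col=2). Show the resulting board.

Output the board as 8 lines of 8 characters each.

Answer: ........
........
..B.....
..BBB...
...BB...
..WWB...
.W.W....
........

Derivation:
Place B at (3,2); scan 8 dirs for brackets.
Dir NW: first cell '.' (not opp) -> no flip
Dir N: first cell 'B' (not opp) -> no flip
Dir NE: first cell '.' (not opp) -> no flip
Dir W: first cell '.' (not opp) -> no flip
Dir E: first cell 'B' (not opp) -> no flip
Dir SW: first cell '.' (not opp) -> no flip
Dir S: first cell '.' (not opp) -> no flip
Dir SE: opp run (4,3) capped by B -> flip
All flips: (4,3)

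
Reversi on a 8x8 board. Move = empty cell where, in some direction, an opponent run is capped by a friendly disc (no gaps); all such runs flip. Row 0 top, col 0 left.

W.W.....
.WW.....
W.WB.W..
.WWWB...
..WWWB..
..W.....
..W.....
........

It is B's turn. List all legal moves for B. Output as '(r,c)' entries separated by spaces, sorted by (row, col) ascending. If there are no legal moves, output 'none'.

(0,1): flips 1 -> legal
(0,3): no bracket -> illegal
(1,0): no bracket -> illegal
(1,3): no bracket -> illegal
(1,4): no bracket -> illegal
(1,5): no bracket -> illegal
(1,6): flips 1 -> legal
(2,1): flips 1 -> legal
(2,4): no bracket -> illegal
(2,6): no bracket -> illegal
(3,0): flips 3 -> legal
(3,5): no bracket -> illegal
(3,6): no bracket -> illegal
(4,0): no bracket -> illegal
(4,1): flips 4 -> legal
(5,1): no bracket -> illegal
(5,3): flips 2 -> legal
(5,4): flips 1 -> legal
(5,5): no bracket -> illegal
(6,1): flips 2 -> legal
(6,3): no bracket -> illegal
(7,1): no bracket -> illegal
(7,2): no bracket -> illegal
(7,3): no bracket -> illegal

Answer: (0,1) (1,6) (2,1) (3,0) (4,1) (5,3) (5,4) (6,1)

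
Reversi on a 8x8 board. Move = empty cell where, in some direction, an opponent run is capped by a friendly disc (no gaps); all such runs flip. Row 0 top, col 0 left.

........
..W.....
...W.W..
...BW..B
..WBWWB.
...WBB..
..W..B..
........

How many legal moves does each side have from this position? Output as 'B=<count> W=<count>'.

Answer: B=9 W=10

Derivation:
-- B to move --
(0,1): no bracket -> illegal
(0,2): no bracket -> illegal
(0,3): no bracket -> illegal
(1,1): no bracket -> illegal
(1,3): flips 1 -> legal
(1,4): no bracket -> illegal
(1,5): no bracket -> illegal
(1,6): flips 2 -> legal
(2,1): no bracket -> illegal
(2,2): no bracket -> illegal
(2,4): flips 2 -> legal
(2,6): no bracket -> illegal
(3,1): no bracket -> illegal
(3,2): no bracket -> illegal
(3,5): flips 2 -> legal
(3,6): flips 1 -> legal
(4,1): flips 1 -> legal
(5,1): flips 1 -> legal
(5,2): flips 1 -> legal
(5,6): no bracket -> illegal
(6,1): no bracket -> illegal
(6,3): flips 1 -> legal
(6,4): no bracket -> illegal
(7,1): no bracket -> illegal
(7,2): no bracket -> illegal
(7,3): no bracket -> illegal
B mobility = 9
-- W to move --
(2,2): flips 1 -> legal
(2,4): flips 1 -> legal
(2,6): no bracket -> illegal
(2,7): no bracket -> illegal
(3,2): flips 1 -> legal
(3,5): no bracket -> illegal
(3,6): no bracket -> illegal
(4,7): flips 1 -> legal
(5,2): flips 1 -> legal
(5,6): flips 2 -> legal
(5,7): no bracket -> illegal
(6,3): flips 1 -> legal
(6,4): flips 1 -> legal
(6,6): flips 1 -> legal
(7,4): no bracket -> illegal
(7,5): flips 2 -> legal
(7,6): no bracket -> illegal
W mobility = 10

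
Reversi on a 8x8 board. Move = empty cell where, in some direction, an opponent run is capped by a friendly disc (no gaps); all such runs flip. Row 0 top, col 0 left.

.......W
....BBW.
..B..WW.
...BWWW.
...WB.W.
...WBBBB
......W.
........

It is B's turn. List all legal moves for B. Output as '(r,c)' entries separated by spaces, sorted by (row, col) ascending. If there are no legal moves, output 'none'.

Answer: (0,6) (1,7) (2,4) (3,2) (3,7) (4,2) (4,5) (4,7) (5,2) (6,2) (6,3) (7,5) (7,6) (7,7)

Derivation:
(0,5): no bracket -> illegal
(0,6): flips 4 -> legal
(1,7): flips 3 -> legal
(2,3): no bracket -> illegal
(2,4): flips 3 -> legal
(2,7): no bracket -> illegal
(3,2): flips 1 -> legal
(3,7): flips 5 -> legal
(4,2): flips 1 -> legal
(4,5): flips 2 -> legal
(4,7): flips 2 -> legal
(5,2): flips 1 -> legal
(6,2): flips 1 -> legal
(6,3): flips 2 -> legal
(6,4): no bracket -> illegal
(6,5): no bracket -> illegal
(6,7): no bracket -> illegal
(7,5): flips 1 -> legal
(7,6): flips 1 -> legal
(7,7): flips 1 -> legal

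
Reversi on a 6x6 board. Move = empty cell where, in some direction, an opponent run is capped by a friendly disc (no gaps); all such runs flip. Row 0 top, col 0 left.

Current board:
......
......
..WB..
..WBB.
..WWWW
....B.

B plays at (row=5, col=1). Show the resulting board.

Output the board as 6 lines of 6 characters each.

Place B at (5,1); scan 8 dirs for brackets.
Dir NW: first cell '.' (not opp) -> no flip
Dir N: first cell '.' (not opp) -> no flip
Dir NE: opp run (4,2) capped by B -> flip
Dir W: first cell '.' (not opp) -> no flip
Dir E: first cell '.' (not opp) -> no flip
Dir SW: edge -> no flip
Dir S: edge -> no flip
Dir SE: edge -> no flip
All flips: (4,2)

Answer: ......
......
..WB..
..WBB.
..BWWW
.B..B.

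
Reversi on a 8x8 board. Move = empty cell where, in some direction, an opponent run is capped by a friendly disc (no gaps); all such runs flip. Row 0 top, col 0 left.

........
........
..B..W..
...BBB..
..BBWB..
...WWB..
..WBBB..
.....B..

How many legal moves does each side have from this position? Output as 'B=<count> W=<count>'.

Answer: B=5 W=16

Derivation:
-- B to move --
(1,4): no bracket -> illegal
(1,5): flips 1 -> legal
(1,6): flips 1 -> legal
(2,4): no bracket -> illegal
(2,6): no bracket -> illegal
(3,6): no bracket -> illegal
(5,1): no bracket -> illegal
(5,2): flips 2 -> legal
(6,1): flips 1 -> legal
(7,1): flips 3 -> legal
(7,2): no bracket -> illegal
(7,3): no bracket -> illegal
B mobility = 5
-- W to move --
(1,1): flips 2 -> legal
(1,2): no bracket -> illegal
(1,3): no bracket -> illegal
(2,1): no bracket -> illegal
(2,3): flips 2 -> legal
(2,4): flips 1 -> legal
(2,6): flips 1 -> legal
(3,1): flips 1 -> legal
(3,2): flips 1 -> legal
(3,6): flips 1 -> legal
(4,1): flips 2 -> legal
(4,6): flips 1 -> legal
(5,1): no bracket -> illegal
(5,2): flips 2 -> legal
(5,6): flips 1 -> legal
(6,6): flips 4 -> legal
(7,2): flips 1 -> legal
(7,3): flips 1 -> legal
(7,4): flips 1 -> legal
(7,6): flips 1 -> legal
W mobility = 16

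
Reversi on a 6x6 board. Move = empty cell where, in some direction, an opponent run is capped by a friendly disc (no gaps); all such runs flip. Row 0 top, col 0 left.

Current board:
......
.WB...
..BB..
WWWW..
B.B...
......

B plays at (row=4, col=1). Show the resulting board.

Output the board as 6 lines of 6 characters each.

Answer: ......
.WB...
..BB..
WWBW..
BBB...
......

Derivation:
Place B at (4,1); scan 8 dirs for brackets.
Dir NW: opp run (3,0), next=edge -> no flip
Dir N: opp run (3,1), next='.' -> no flip
Dir NE: opp run (3,2) capped by B -> flip
Dir W: first cell 'B' (not opp) -> no flip
Dir E: first cell 'B' (not opp) -> no flip
Dir SW: first cell '.' (not opp) -> no flip
Dir S: first cell '.' (not opp) -> no flip
Dir SE: first cell '.' (not opp) -> no flip
All flips: (3,2)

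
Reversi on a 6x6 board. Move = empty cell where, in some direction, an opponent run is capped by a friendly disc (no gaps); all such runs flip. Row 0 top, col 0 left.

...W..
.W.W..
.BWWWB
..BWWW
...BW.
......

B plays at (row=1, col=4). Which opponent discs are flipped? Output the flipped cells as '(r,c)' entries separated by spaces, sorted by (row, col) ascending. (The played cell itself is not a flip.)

Answer: (2,3)

Derivation:
Dir NW: opp run (0,3), next=edge -> no flip
Dir N: first cell '.' (not opp) -> no flip
Dir NE: first cell '.' (not opp) -> no flip
Dir W: opp run (1,3), next='.' -> no flip
Dir E: first cell '.' (not opp) -> no flip
Dir SW: opp run (2,3) capped by B -> flip
Dir S: opp run (2,4) (3,4) (4,4), next='.' -> no flip
Dir SE: first cell 'B' (not opp) -> no flip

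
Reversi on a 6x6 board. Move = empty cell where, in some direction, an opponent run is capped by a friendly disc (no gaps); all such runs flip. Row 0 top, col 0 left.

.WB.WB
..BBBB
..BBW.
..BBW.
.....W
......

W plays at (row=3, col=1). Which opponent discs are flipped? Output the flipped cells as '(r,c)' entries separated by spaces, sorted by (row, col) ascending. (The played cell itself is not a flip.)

Dir NW: first cell '.' (not opp) -> no flip
Dir N: first cell '.' (not opp) -> no flip
Dir NE: opp run (2,2) (1,3) capped by W -> flip
Dir W: first cell '.' (not opp) -> no flip
Dir E: opp run (3,2) (3,3) capped by W -> flip
Dir SW: first cell '.' (not opp) -> no flip
Dir S: first cell '.' (not opp) -> no flip
Dir SE: first cell '.' (not opp) -> no flip

Answer: (1,3) (2,2) (3,2) (3,3)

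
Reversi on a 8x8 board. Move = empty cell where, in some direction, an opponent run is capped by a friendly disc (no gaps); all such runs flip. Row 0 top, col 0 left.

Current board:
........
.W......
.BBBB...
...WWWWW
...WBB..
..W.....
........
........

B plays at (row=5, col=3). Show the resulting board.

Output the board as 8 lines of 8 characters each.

Place B at (5,3); scan 8 dirs for brackets.
Dir NW: first cell '.' (not opp) -> no flip
Dir N: opp run (4,3) (3,3) capped by B -> flip
Dir NE: first cell 'B' (not opp) -> no flip
Dir W: opp run (5,2), next='.' -> no flip
Dir E: first cell '.' (not opp) -> no flip
Dir SW: first cell '.' (not opp) -> no flip
Dir S: first cell '.' (not opp) -> no flip
Dir SE: first cell '.' (not opp) -> no flip
All flips: (3,3) (4,3)

Answer: ........
.W......
.BBBB...
...BWWWW
...BBB..
..WB....
........
........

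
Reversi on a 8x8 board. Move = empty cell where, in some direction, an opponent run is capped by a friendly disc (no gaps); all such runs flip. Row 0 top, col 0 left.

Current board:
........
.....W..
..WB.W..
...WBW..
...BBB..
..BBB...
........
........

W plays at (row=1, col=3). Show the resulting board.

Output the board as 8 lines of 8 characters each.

Answer: ........
...W.W..
..WW.W..
...WBW..
...BBB..
..BBB...
........
........

Derivation:
Place W at (1,3); scan 8 dirs for brackets.
Dir NW: first cell '.' (not opp) -> no flip
Dir N: first cell '.' (not opp) -> no flip
Dir NE: first cell '.' (not opp) -> no flip
Dir W: first cell '.' (not opp) -> no flip
Dir E: first cell '.' (not opp) -> no flip
Dir SW: first cell 'W' (not opp) -> no flip
Dir S: opp run (2,3) capped by W -> flip
Dir SE: first cell '.' (not opp) -> no flip
All flips: (2,3)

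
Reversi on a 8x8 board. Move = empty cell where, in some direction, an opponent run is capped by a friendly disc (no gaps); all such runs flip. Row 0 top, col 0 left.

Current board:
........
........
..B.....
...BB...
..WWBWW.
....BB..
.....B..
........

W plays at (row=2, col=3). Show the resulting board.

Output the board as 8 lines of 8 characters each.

Answer: ........
........
..BW....
...WW...
..WWBWW.
....BB..
.....B..
........

Derivation:
Place W at (2,3); scan 8 dirs for brackets.
Dir NW: first cell '.' (not opp) -> no flip
Dir N: first cell '.' (not opp) -> no flip
Dir NE: first cell '.' (not opp) -> no flip
Dir W: opp run (2,2), next='.' -> no flip
Dir E: first cell '.' (not opp) -> no flip
Dir SW: first cell '.' (not opp) -> no flip
Dir S: opp run (3,3) capped by W -> flip
Dir SE: opp run (3,4) capped by W -> flip
All flips: (3,3) (3,4)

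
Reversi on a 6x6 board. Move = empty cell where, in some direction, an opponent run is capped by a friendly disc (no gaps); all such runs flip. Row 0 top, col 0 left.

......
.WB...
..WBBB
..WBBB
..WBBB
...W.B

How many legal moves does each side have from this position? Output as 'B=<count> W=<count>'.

Answer: B=7 W=5

Derivation:
-- B to move --
(0,0): flips 2 -> legal
(0,1): no bracket -> illegal
(0,2): no bracket -> illegal
(1,0): flips 1 -> legal
(1,3): no bracket -> illegal
(2,0): no bracket -> illegal
(2,1): flips 2 -> legal
(3,1): flips 1 -> legal
(4,1): flips 2 -> legal
(5,1): flips 1 -> legal
(5,2): flips 3 -> legal
(5,4): no bracket -> illegal
B mobility = 7
-- W to move --
(0,1): no bracket -> illegal
(0,2): flips 1 -> legal
(0,3): no bracket -> illegal
(1,3): flips 4 -> legal
(1,4): flips 1 -> legal
(1,5): flips 2 -> legal
(2,1): no bracket -> illegal
(5,2): no bracket -> illegal
(5,4): flips 1 -> legal
W mobility = 5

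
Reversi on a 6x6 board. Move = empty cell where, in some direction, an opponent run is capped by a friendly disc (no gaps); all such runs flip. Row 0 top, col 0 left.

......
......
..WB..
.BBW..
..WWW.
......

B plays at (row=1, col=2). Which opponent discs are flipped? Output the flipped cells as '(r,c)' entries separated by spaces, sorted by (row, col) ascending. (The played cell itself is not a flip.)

Answer: (2,2)

Derivation:
Dir NW: first cell '.' (not opp) -> no flip
Dir N: first cell '.' (not opp) -> no flip
Dir NE: first cell '.' (not opp) -> no flip
Dir W: first cell '.' (not opp) -> no flip
Dir E: first cell '.' (not opp) -> no flip
Dir SW: first cell '.' (not opp) -> no flip
Dir S: opp run (2,2) capped by B -> flip
Dir SE: first cell 'B' (not opp) -> no flip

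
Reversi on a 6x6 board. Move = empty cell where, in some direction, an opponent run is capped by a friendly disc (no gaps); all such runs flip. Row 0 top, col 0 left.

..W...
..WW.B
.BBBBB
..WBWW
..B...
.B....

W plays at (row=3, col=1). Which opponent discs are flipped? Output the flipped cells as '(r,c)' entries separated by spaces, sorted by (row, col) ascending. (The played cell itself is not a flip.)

Dir NW: first cell '.' (not opp) -> no flip
Dir N: opp run (2,1), next='.' -> no flip
Dir NE: opp run (2,2) capped by W -> flip
Dir W: first cell '.' (not opp) -> no flip
Dir E: first cell 'W' (not opp) -> no flip
Dir SW: first cell '.' (not opp) -> no flip
Dir S: first cell '.' (not opp) -> no flip
Dir SE: opp run (4,2), next='.' -> no flip

Answer: (2,2)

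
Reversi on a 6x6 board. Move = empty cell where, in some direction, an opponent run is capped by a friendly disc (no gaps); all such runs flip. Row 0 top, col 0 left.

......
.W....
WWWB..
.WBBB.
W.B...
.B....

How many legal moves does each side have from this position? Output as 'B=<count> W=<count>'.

Answer: B=4 W=6

Derivation:
-- B to move --
(0,0): flips 2 -> legal
(0,1): no bracket -> illegal
(0,2): no bracket -> illegal
(1,0): flips 1 -> legal
(1,2): flips 1 -> legal
(1,3): no bracket -> illegal
(3,0): flips 1 -> legal
(4,1): no bracket -> illegal
(5,0): no bracket -> illegal
B mobility = 4
-- W to move --
(1,2): no bracket -> illegal
(1,3): no bracket -> illegal
(1,4): no bracket -> illegal
(2,4): flips 1 -> legal
(2,5): no bracket -> illegal
(3,5): flips 3 -> legal
(4,1): no bracket -> illegal
(4,3): flips 1 -> legal
(4,4): flips 1 -> legal
(4,5): no bracket -> illegal
(5,0): no bracket -> illegal
(5,2): flips 2 -> legal
(5,3): flips 1 -> legal
W mobility = 6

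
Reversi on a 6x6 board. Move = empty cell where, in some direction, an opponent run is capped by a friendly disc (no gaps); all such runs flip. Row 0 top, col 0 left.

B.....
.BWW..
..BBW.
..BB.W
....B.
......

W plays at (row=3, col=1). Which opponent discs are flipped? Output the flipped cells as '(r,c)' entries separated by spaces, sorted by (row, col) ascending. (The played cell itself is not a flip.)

Dir NW: first cell '.' (not opp) -> no flip
Dir N: first cell '.' (not opp) -> no flip
Dir NE: opp run (2,2) capped by W -> flip
Dir W: first cell '.' (not opp) -> no flip
Dir E: opp run (3,2) (3,3), next='.' -> no flip
Dir SW: first cell '.' (not opp) -> no flip
Dir S: first cell '.' (not opp) -> no flip
Dir SE: first cell '.' (not opp) -> no flip

Answer: (2,2)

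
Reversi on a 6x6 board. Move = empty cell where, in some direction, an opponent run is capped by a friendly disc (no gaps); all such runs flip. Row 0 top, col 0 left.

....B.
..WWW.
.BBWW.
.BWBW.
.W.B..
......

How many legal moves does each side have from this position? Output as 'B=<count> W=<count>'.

-- B to move --
(0,1): no bracket -> illegal
(0,2): flips 1 -> legal
(0,3): flips 3 -> legal
(0,5): no bracket -> illegal
(1,1): no bracket -> illegal
(1,5): flips 1 -> legal
(2,5): flips 3 -> legal
(3,0): no bracket -> illegal
(3,5): flips 1 -> legal
(4,0): no bracket -> illegal
(4,2): flips 1 -> legal
(4,4): flips 3 -> legal
(4,5): no bracket -> illegal
(5,0): no bracket -> illegal
(5,1): flips 1 -> legal
(5,2): no bracket -> illegal
B mobility = 8
-- W to move --
(0,3): no bracket -> illegal
(0,5): no bracket -> illegal
(1,0): flips 1 -> legal
(1,1): flips 2 -> legal
(1,5): no bracket -> illegal
(2,0): flips 2 -> legal
(3,0): flips 2 -> legal
(4,0): flips 2 -> legal
(4,2): flips 1 -> legal
(4,4): no bracket -> illegal
(5,2): flips 1 -> legal
(5,3): flips 2 -> legal
(5,4): flips 1 -> legal
W mobility = 9

Answer: B=8 W=9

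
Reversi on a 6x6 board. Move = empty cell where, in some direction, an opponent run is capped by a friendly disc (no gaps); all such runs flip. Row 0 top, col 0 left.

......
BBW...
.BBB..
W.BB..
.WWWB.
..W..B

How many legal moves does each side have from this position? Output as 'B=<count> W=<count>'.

-- B to move --
(0,1): flips 1 -> legal
(0,2): flips 1 -> legal
(0,3): flips 1 -> legal
(1,3): flips 1 -> legal
(2,0): no bracket -> illegal
(3,1): no bracket -> illegal
(3,4): no bracket -> illegal
(4,0): flips 3 -> legal
(5,0): flips 1 -> legal
(5,1): flips 1 -> legal
(5,3): flips 1 -> legal
(5,4): flips 1 -> legal
B mobility = 9
-- W to move --
(0,0): no bracket -> illegal
(0,1): no bracket -> illegal
(0,2): no bracket -> illegal
(1,3): flips 2 -> legal
(1,4): flips 2 -> legal
(2,0): no bracket -> illegal
(2,4): flips 1 -> legal
(3,1): no bracket -> illegal
(3,4): flips 1 -> legal
(3,5): no bracket -> illegal
(4,5): flips 1 -> legal
(5,3): no bracket -> illegal
(5,4): no bracket -> illegal
W mobility = 5

Answer: B=9 W=5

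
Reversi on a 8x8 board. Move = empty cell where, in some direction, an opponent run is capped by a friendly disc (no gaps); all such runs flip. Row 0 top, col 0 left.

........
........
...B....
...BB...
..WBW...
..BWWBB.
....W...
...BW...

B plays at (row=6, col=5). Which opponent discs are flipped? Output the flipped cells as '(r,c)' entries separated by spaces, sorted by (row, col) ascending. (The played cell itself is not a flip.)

Answer: (5,4)

Derivation:
Dir NW: opp run (5,4) capped by B -> flip
Dir N: first cell 'B' (not opp) -> no flip
Dir NE: first cell 'B' (not opp) -> no flip
Dir W: opp run (6,4), next='.' -> no flip
Dir E: first cell '.' (not opp) -> no flip
Dir SW: opp run (7,4), next=edge -> no flip
Dir S: first cell '.' (not opp) -> no flip
Dir SE: first cell '.' (not opp) -> no flip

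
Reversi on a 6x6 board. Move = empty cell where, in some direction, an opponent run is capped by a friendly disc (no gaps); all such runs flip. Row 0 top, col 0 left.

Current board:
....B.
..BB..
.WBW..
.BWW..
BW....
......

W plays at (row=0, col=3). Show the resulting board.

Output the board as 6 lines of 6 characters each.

Answer: ...WB.
..WW..
.WBW..
.BWW..
BW....
......

Derivation:
Place W at (0,3); scan 8 dirs for brackets.
Dir NW: edge -> no flip
Dir N: edge -> no flip
Dir NE: edge -> no flip
Dir W: first cell '.' (not opp) -> no flip
Dir E: opp run (0,4), next='.' -> no flip
Dir SW: opp run (1,2) capped by W -> flip
Dir S: opp run (1,3) capped by W -> flip
Dir SE: first cell '.' (not opp) -> no flip
All flips: (1,2) (1,3)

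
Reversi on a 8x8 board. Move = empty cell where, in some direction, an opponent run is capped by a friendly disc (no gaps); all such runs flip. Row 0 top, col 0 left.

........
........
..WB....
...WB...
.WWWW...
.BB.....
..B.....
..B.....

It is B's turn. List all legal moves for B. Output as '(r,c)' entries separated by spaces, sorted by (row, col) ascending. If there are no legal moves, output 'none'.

(1,1): no bracket -> illegal
(1,2): no bracket -> illegal
(1,3): no bracket -> illegal
(2,1): flips 1 -> legal
(2,4): flips 2 -> legal
(3,0): flips 1 -> legal
(3,1): flips 1 -> legal
(3,2): flips 2 -> legal
(3,5): no bracket -> illegal
(4,0): no bracket -> illegal
(4,5): no bracket -> illegal
(5,0): no bracket -> illegal
(5,3): flips 2 -> legal
(5,4): flips 1 -> legal
(5,5): no bracket -> illegal

Answer: (2,1) (2,4) (3,0) (3,1) (3,2) (5,3) (5,4)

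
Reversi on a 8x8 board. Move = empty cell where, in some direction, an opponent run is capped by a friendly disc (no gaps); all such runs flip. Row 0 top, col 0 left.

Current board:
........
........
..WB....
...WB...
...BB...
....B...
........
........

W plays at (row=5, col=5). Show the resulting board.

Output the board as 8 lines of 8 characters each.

Place W at (5,5); scan 8 dirs for brackets.
Dir NW: opp run (4,4) capped by W -> flip
Dir N: first cell '.' (not opp) -> no flip
Dir NE: first cell '.' (not opp) -> no flip
Dir W: opp run (5,4), next='.' -> no flip
Dir E: first cell '.' (not opp) -> no flip
Dir SW: first cell '.' (not opp) -> no flip
Dir S: first cell '.' (not opp) -> no flip
Dir SE: first cell '.' (not opp) -> no flip
All flips: (4,4)

Answer: ........
........
..WB....
...WB...
...BW...
....BW..
........
........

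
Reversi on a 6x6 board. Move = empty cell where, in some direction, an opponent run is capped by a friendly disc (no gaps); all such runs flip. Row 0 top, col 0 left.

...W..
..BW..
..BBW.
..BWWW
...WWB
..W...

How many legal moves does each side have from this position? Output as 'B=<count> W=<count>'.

-- B to move --
(0,2): no bracket -> illegal
(0,4): flips 1 -> legal
(1,4): flips 1 -> legal
(1,5): no bracket -> illegal
(2,5): flips 2 -> legal
(4,1): no bracket -> illegal
(4,2): flips 2 -> legal
(5,1): no bracket -> illegal
(5,3): flips 2 -> legal
(5,4): flips 1 -> legal
(5,5): flips 2 -> legal
B mobility = 7
-- W to move --
(0,1): flips 2 -> legal
(0,2): no bracket -> illegal
(1,1): flips 2 -> legal
(1,4): no bracket -> illegal
(2,1): flips 4 -> legal
(3,1): flips 2 -> legal
(4,1): no bracket -> illegal
(4,2): no bracket -> illegal
(5,4): no bracket -> illegal
(5,5): flips 1 -> legal
W mobility = 5

Answer: B=7 W=5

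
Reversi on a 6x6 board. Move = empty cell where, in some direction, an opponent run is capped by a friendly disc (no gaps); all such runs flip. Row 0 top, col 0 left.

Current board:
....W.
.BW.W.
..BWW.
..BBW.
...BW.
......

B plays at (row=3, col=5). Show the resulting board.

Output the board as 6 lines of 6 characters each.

Place B at (3,5); scan 8 dirs for brackets.
Dir NW: opp run (2,4), next='.' -> no flip
Dir N: first cell '.' (not opp) -> no flip
Dir NE: edge -> no flip
Dir W: opp run (3,4) capped by B -> flip
Dir E: edge -> no flip
Dir SW: opp run (4,4), next='.' -> no flip
Dir S: first cell '.' (not opp) -> no flip
Dir SE: edge -> no flip
All flips: (3,4)

Answer: ....W.
.BW.W.
..BWW.
..BBBB
...BW.
......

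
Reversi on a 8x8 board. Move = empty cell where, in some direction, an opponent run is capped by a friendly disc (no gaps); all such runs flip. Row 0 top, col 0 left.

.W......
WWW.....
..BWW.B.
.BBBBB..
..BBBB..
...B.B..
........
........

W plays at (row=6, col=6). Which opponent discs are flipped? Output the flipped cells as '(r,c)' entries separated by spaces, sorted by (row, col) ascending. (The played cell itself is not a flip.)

Dir NW: opp run (5,5) (4,4) (3,3) (2,2) capped by W -> flip
Dir N: first cell '.' (not opp) -> no flip
Dir NE: first cell '.' (not opp) -> no flip
Dir W: first cell '.' (not opp) -> no flip
Dir E: first cell '.' (not opp) -> no flip
Dir SW: first cell '.' (not opp) -> no flip
Dir S: first cell '.' (not opp) -> no flip
Dir SE: first cell '.' (not opp) -> no flip

Answer: (2,2) (3,3) (4,4) (5,5)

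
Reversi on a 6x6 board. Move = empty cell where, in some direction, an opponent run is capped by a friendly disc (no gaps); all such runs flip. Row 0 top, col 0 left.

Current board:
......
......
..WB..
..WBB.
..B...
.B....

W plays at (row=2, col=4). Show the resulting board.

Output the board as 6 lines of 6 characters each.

Answer: ......
......
..WWW.
..WBB.
..B...
.B....

Derivation:
Place W at (2,4); scan 8 dirs for brackets.
Dir NW: first cell '.' (not opp) -> no flip
Dir N: first cell '.' (not opp) -> no flip
Dir NE: first cell '.' (not opp) -> no flip
Dir W: opp run (2,3) capped by W -> flip
Dir E: first cell '.' (not opp) -> no flip
Dir SW: opp run (3,3) (4,2) (5,1), next=edge -> no flip
Dir S: opp run (3,4), next='.' -> no flip
Dir SE: first cell '.' (not opp) -> no flip
All flips: (2,3)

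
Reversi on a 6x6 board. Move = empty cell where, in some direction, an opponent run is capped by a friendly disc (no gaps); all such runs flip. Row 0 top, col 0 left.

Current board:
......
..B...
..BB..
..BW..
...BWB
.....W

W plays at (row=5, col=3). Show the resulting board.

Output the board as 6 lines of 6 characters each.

Answer: ......
..B...
..BB..
..BW..
...WWB
...W.W

Derivation:
Place W at (5,3); scan 8 dirs for brackets.
Dir NW: first cell '.' (not opp) -> no flip
Dir N: opp run (4,3) capped by W -> flip
Dir NE: first cell 'W' (not opp) -> no flip
Dir W: first cell '.' (not opp) -> no flip
Dir E: first cell '.' (not opp) -> no flip
Dir SW: edge -> no flip
Dir S: edge -> no flip
Dir SE: edge -> no flip
All flips: (4,3)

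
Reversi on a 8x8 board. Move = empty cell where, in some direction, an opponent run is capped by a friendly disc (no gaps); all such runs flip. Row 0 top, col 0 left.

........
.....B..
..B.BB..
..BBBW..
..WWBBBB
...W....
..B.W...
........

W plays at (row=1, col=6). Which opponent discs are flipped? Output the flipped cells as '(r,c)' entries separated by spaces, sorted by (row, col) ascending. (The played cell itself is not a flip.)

Dir NW: first cell '.' (not opp) -> no flip
Dir N: first cell '.' (not opp) -> no flip
Dir NE: first cell '.' (not opp) -> no flip
Dir W: opp run (1,5), next='.' -> no flip
Dir E: first cell '.' (not opp) -> no flip
Dir SW: opp run (2,5) (3,4) capped by W -> flip
Dir S: first cell '.' (not opp) -> no flip
Dir SE: first cell '.' (not opp) -> no flip

Answer: (2,5) (3,4)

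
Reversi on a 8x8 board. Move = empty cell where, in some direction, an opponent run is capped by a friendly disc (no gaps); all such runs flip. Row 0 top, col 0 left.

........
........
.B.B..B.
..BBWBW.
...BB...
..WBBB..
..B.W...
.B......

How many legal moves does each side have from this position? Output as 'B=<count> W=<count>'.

Answer: B=11 W=7

Derivation:
-- B to move --
(2,4): flips 1 -> legal
(2,5): flips 1 -> legal
(2,7): no bracket -> illegal
(3,7): flips 1 -> legal
(4,1): no bracket -> illegal
(4,2): flips 1 -> legal
(4,5): flips 1 -> legal
(4,6): flips 1 -> legal
(4,7): no bracket -> illegal
(5,1): flips 1 -> legal
(6,1): flips 1 -> legal
(6,3): no bracket -> illegal
(6,5): no bracket -> illegal
(7,3): flips 1 -> legal
(7,4): flips 1 -> legal
(7,5): flips 1 -> legal
B mobility = 11
-- W to move --
(1,0): no bracket -> illegal
(1,1): no bracket -> illegal
(1,2): flips 1 -> legal
(1,3): no bracket -> illegal
(1,4): no bracket -> illegal
(1,5): no bracket -> illegal
(1,6): flips 1 -> legal
(1,7): no bracket -> illegal
(2,0): no bracket -> illegal
(2,2): no bracket -> illegal
(2,4): no bracket -> illegal
(2,5): no bracket -> illegal
(2,7): no bracket -> illegal
(3,0): no bracket -> illegal
(3,1): flips 2 -> legal
(3,7): no bracket -> illegal
(4,1): no bracket -> illegal
(4,2): flips 1 -> legal
(4,5): no bracket -> illegal
(4,6): flips 1 -> legal
(5,1): no bracket -> illegal
(5,6): flips 3 -> legal
(6,0): no bracket -> illegal
(6,1): no bracket -> illegal
(6,3): no bracket -> illegal
(6,5): no bracket -> illegal
(6,6): no bracket -> illegal
(7,0): no bracket -> illegal
(7,2): flips 1 -> legal
(7,3): no bracket -> illegal
W mobility = 7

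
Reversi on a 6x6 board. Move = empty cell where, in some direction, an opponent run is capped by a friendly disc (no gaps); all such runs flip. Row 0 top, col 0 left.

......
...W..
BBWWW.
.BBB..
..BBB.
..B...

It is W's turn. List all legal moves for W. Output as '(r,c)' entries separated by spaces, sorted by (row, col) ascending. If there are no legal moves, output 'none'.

(1,0): no bracket -> illegal
(1,1): no bracket -> illegal
(1,2): no bracket -> illegal
(3,0): no bracket -> illegal
(3,4): no bracket -> illegal
(3,5): no bracket -> illegal
(4,0): flips 1 -> legal
(4,1): flips 1 -> legal
(4,5): no bracket -> illegal
(5,1): flips 2 -> legal
(5,3): flips 2 -> legal
(5,4): no bracket -> illegal
(5,5): flips 2 -> legal

Answer: (4,0) (4,1) (5,1) (5,3) (5,5)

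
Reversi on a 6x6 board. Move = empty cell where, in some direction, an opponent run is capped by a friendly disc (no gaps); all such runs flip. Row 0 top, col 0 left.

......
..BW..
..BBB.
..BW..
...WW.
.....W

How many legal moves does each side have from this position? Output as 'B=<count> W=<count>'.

-- B to move --
(0,2): flips 1 -> legal
(0,3): flips 1 -> legal
(0,4): flips 1 -> legal
(1,4): flips 1 -> legal
(3,4): flips 1 -> legal
(3,5): no bracket -> illegal
(4,2): flips 1 -> legal
(4,5): no bracket -> illegal
(5,2): no bracket -> illegal
(5,3): flips 2 -> legal
(5,4): flips 1 -> legal
B mobility = 8
-- W to move --
(0,1): no bracket -> illegal
(0,2): no bracket -> illegal
(0,3): no bracket -> illegal
(1,1): flips 2 -> legal
(1,4): no bracket -> illegal
(1,5): flips 1 -> legal
(2,1): flips 1 -> legal
(2,5): no bracket -> illegal
(3,1): flips 2 -> legal
(3,4): no bracket -> illegal
(3,5): flips 1 -> legal
(4,1): no bracket -> illegal
(4,2): no bracket -> illegal
W mobility = 5

Answer: B=8 W=5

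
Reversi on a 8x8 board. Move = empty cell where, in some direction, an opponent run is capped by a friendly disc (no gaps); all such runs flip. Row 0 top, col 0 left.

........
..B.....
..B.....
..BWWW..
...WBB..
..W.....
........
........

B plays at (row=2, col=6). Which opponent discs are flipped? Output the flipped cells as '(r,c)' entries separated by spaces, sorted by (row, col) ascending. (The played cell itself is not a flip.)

Dir NW: first cell '.' (not opp) -> no flip
Dir N: first cell '.' (not opp) -> no flip
Dir NE: first cell '.' (not opp) -> no flip
Dir W: first cell '.' (not opp) -> no flip
Dir E: first cell '.' (not opp) -> no flip
Dir SW: opp run (3,5) capped by B -> flip
Dir S: first cell '.' (not opp) -> no flip
Dir SE: first cell '.' (not opp) -> no flip

Answer: (3,5)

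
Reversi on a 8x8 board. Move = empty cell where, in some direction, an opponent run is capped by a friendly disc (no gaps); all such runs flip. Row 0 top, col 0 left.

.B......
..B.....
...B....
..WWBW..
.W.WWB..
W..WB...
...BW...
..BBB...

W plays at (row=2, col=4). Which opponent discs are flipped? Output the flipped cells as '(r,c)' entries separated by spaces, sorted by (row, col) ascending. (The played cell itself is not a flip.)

Dir NW: first cell '.' (not opp) -> no flip
Dir N: first cell '.' (not opp) -> no flip
Dir NE: first cell '.' (not opp) -> no flip
Dir W: opp run (2,3), next='.' -> no flip
Dir E: first cell '.' (not opp) -> no flip
Dir SW: first cell 'W' (not opp) -> no flip
Dir S: opp run (3,4) capped by W -> flip
Dir SE: first cell 'W' (not opp) -> no flip

Answer: (3,4)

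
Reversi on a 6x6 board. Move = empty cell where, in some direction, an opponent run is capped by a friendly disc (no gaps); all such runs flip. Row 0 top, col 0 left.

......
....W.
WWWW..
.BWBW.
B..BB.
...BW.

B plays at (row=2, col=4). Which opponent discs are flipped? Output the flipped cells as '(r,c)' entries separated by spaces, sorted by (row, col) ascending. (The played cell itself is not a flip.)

Dir NW: first cell '.' (not opp) -> no flip
Dir N: opp run (1,4), next='.' -> no flip
Dir NE: first cell '.' (not opp) -> no flip
Dir W: opp run (2,3) (2,2) (2,1) (2,0), next=edge -> no flip
Dir E: first cell '.' (not opp) -> no flip
Dir SW: first cell 'B' (not opp) -> no flip
Dir S: opp run (3,4) capped by B -> flip
Dir SE: first cell '.' (not opp) -> no flip

Answer: (3,4)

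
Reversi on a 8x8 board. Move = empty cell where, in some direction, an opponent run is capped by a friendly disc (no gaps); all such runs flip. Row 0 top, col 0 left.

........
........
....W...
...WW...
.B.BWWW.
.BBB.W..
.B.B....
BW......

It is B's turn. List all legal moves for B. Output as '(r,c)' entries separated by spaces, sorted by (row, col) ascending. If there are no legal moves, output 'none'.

Answer: (2,3) (2,5) (3,5) (4,7) (7,2)

Derivation:
(1,3): no bracket -> illegal
(1,4): no bracket -> illegal
(1,5): no bracket -> illegal
(2,2): no bracket -> illegal
(2,3): flips 1 -> legal
(2,5): flips 1 -> legal
(3,2): no bracket -> illegal
(3,5): flips 1 -> legal
(3,6): no bracket -> illegal
(3,7): no bracket -> illegal
(4,2): no bracket -> illegal
(4,7): flips 3 -> legal
(5,4): no bracket -> illegal
(5,6): no bracket -> illegal
(5,7): no bracket -> illegal
(6,0): no bracket -> illegal
(6,2): no bracket -> illegal
(6,4): no bracket -> illegal
(6,5): no bracket -> illegal
(6,6): no bracket -> illegal
(7,2): flips 1 -> legal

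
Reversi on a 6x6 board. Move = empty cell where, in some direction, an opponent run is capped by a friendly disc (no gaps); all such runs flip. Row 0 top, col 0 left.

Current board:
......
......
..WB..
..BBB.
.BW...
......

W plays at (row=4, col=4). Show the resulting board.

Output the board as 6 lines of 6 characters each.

Place W at (4,4); scan 8 dirs for brackets.
Dir NW: opp run (3,3) capped by W -> flip
Dir N: opp run (3,4), next='.' -> no flip
Dir NE: first cell '.' (not opp) -> no flip
Dir W: first cell '.' (not opp) -> no flip
Dir E: first cell '.' (not opp) -> no flip
Dir SW: first cell '.' (not opp) -> no flip
Dir S: first cell '.' (not opp) -> no flip
Dir SE: first cell '.' (not opp) -> no flip
All flips: (3,3)

Answer: ......
......
..WB..
..BWB.
.BW.W.
......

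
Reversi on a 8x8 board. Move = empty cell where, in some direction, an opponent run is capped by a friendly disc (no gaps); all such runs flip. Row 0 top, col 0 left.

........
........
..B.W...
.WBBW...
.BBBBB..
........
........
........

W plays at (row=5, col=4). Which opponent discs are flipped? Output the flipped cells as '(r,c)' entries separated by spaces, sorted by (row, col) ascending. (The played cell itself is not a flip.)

Dir NW: opp run (4,3) (3,2), next='.' -> no flip
Dir N: opp run (4,4) capped by W -> flip
Dir NE: opp run (4,5), next='.' -> no flip
Dir W: first cell '.' (not opp) -> no flip
Dir E: first cell '.' (not opp) -> no flip
Dir SW: first cell '.' (not opp) -> no flip
Dir S: first cell '.' (not opp) -> no flip
Dir SE: first cell '.' (not opp) -> no flip

Answer: (4,4)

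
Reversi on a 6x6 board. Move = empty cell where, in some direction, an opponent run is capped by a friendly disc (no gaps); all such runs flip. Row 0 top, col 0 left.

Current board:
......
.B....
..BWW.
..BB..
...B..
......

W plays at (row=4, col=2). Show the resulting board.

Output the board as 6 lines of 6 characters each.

Place W at (4,2); scan 8 dirs for brackets.
Dir NW: first cell '.' (not opp) -> no flip
Dir N: opp run (3,2) (2,2), next='.' -> no flip
Dir NE: opp run (3,3) capped by W -> flip
Dir W: first cell '.' (not opp) -> no flip
Dir E: opp run (4,3), next='.' -> no flip
Dir SW: first cell '.' (not opp) -> no flip
Dir S: first cell '.' (not opp) -> no flip
Dir SE: first cell '.' (not opp) -> no flip
All flips: (3,3)

Answer: ......
.B....
..BWW.
..BW..
..WB..
......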